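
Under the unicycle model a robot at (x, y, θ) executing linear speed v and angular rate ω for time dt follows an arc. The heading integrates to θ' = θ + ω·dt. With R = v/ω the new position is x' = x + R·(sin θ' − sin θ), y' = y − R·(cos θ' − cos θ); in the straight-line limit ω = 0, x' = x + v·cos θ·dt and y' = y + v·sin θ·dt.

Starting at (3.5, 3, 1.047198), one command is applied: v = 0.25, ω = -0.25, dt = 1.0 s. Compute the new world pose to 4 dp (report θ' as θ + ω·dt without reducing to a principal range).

θ' = 1.0472 + -0.25·1.0 = 0.7972
R = v/ω = 0.25/-0.25 = -1.0000
x' = 3.5 + -1.0000·(sin 0.7972 − sin 1.0472) = 3.6506
y' = 3 − -1.0000·(cos 0.7972 − cos 1.0472) = 3.1987

(3.6506, 3.1987, 0.7972)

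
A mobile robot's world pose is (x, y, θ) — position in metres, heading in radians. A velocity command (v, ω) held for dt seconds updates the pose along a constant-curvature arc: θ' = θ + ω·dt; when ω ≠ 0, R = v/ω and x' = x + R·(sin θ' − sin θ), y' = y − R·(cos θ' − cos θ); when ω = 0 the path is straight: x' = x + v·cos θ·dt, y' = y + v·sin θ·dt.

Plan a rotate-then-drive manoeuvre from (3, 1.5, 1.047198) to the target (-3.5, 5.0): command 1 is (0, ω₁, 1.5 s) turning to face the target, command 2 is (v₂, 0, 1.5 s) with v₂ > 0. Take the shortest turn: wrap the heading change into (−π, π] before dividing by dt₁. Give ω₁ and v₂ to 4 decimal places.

ω₁ = 1.0670, v₂ = 4.9216

heading to target = atan2(5−1.5, -3.5−3) = 2.6477
Δθ = wrap(2.6477 − 1.0472) = 1.6005; ω₁ = Δθ/dt₁ = 1.0670
distance = √((-3.5−3)² + (5−1.5)²) = 7.3824; v₂ = distance/dt₂ = 4.9216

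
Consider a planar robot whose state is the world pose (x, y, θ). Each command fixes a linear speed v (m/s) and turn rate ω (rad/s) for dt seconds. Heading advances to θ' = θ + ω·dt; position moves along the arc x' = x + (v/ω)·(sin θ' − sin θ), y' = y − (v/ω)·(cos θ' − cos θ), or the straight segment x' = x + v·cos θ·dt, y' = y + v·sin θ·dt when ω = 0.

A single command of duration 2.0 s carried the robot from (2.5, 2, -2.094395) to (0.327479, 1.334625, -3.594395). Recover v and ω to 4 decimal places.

v = 1.2500, ω = -0.7500

Δθ = -3.594395 − -2.094395 = -1.500000
ω = Δθ/dt = -1.500000/2.0 = -0.7500
R = Δx/(sin θ' − sin θ) = -1.6667
v = R·ω = -1.6667·-0.7500 = 1.2500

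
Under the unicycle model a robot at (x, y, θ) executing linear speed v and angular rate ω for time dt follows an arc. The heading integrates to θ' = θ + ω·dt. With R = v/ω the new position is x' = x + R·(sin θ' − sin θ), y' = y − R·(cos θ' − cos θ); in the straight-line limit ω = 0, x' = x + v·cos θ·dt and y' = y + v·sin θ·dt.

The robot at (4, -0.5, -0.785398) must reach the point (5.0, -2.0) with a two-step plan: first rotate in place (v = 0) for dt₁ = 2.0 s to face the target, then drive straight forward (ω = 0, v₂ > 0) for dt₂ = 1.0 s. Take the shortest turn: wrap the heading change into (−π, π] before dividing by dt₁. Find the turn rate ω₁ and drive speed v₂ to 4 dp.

ω₁ = -0.0987, v₂ = 1.8028

heading to target = atan2(-2−-0.5, 5−4) = -0.9828
Δθ = wrap(-0.9828 − -0.7854) = -0.1974; ω₁ = Δθ/dt₁ = -0.0987
distance = √((5−4)² + (-2−-0.5)²) = 1.8028; v₂ = distance/dt₂ = 1.8028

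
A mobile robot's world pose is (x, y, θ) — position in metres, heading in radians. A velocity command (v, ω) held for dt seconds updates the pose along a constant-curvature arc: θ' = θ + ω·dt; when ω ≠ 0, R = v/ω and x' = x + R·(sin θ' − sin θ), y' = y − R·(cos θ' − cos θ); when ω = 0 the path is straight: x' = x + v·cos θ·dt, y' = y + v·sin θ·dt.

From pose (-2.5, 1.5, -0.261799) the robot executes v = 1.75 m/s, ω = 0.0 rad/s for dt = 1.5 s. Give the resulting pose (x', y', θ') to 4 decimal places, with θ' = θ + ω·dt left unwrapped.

θ' = -0.2618 + 0.0·1.5 = -0.2618
ω = 0 → straight: x' = -2.5 + 1.75·cos(-0.2618)·1.5 = 0.0356
y' = 1.5 + 1.75·sin(-0.2618)·1.5 = 0.8206

(0.0356, 0.8206, -0.2618)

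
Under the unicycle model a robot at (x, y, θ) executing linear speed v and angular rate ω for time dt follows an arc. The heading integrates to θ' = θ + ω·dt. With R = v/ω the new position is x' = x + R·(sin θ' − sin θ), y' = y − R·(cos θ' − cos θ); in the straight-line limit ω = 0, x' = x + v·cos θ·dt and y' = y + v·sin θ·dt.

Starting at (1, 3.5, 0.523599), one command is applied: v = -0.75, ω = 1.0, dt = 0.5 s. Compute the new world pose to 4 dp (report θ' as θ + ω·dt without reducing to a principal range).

(0.7345, 3.2407, 1.0236)

θ' = 0.5236 + 1.0·0.5 = 1.0236
R = v/ω = -0.75/1.0 = -0.7500
x' = 1 + -0.7500·(sin 1.0236 − sin 0.5236) = 0.7345
y' = 3.5 − -0.7500·(cos 1.0236 − cos 0.5236) = 3.2407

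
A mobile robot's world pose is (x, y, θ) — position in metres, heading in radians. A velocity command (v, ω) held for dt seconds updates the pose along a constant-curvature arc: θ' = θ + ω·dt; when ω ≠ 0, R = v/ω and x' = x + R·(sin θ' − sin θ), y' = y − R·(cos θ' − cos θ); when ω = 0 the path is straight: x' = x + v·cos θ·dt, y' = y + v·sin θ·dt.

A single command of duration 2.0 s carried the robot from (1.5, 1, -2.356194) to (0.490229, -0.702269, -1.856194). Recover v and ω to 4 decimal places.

Δθ = -1.856194 − -2.356194 = 0.500000
ω = Δθ/dt = 0.500000/2.0 = 0.2500
R = −Δy/(cos θ' − cos θ) = 4.0000
v = R·ω = 4.0000·0.2500 = 1.0000

v = 1.0000, ω = 0.2500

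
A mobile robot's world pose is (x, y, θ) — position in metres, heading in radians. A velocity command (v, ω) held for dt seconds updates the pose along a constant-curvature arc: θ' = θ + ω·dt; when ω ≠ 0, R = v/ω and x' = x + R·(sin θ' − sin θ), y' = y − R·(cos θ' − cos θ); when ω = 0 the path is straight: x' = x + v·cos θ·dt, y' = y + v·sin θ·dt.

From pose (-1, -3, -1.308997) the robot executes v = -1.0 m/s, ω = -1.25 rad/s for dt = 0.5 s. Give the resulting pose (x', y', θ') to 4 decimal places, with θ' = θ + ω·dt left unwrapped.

(-0.9751, -2.5087, -1.9340)

θ' = -1.3090 + -1.25·0.5 = -1.9340
R = v/ω = -1.0/-1.25 = 0.8000
x' = -1 + 0.8000·(sin -1.9340 − sin -1.3090) = -0.9751
y' = -3 − 0.8000·(cos -1.9340 − cos -1.3090) = -2.5087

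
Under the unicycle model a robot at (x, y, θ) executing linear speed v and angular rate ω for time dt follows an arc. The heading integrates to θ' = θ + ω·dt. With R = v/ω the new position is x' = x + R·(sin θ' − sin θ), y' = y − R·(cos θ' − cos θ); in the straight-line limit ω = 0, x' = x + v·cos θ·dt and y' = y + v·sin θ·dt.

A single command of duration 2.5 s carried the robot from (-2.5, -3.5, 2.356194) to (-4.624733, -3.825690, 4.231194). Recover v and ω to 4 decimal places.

v = 1.0000, ω = 0.7500

Δθ = 4.231194 − 2.356194 = 1.875000
ω = Δθ/dt = 1.875000/2.5 = 0.7500
R = Δx/(sin θ' − sin θ) = 1.3333
v = R·ω = 1.3333·0.7500 = 1.0000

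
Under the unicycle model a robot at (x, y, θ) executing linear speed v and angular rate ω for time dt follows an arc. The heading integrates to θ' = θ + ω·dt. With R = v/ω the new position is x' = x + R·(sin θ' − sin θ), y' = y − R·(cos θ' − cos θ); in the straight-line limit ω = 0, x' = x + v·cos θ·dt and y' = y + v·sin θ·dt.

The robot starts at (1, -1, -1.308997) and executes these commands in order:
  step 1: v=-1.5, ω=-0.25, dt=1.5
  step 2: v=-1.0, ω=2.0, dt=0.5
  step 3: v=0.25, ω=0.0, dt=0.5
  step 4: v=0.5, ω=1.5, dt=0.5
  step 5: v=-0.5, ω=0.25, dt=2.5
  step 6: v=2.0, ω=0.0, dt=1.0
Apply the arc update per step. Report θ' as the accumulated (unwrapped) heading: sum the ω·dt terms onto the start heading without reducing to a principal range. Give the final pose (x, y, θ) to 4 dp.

(1.3811, 2.3416, 0.6910)

step 1: θ'=-1.6840 (R=6.0000) → pose (0.8340, 1.2307, -1.6840)
step 2: θ'=-0.6840 (R=-0.5000) → pose (0.6531, 1.6747, -0.6840)
step 3: θ'=-0.6840 (straight) → pose (0.7500, 1.5957, -0.6840)
step 4: θ'=0.0660 (R=0.3333) → pose (0.9826, 1.5214, 0.0660)
step 5: θ'=0.6910 (R=-2.0000) → pose (-0.1601, 1.0670, 0.6910)
step 6: θ'=0.6910 (straight) → pose (1.3811, 2.3416, 0.6910)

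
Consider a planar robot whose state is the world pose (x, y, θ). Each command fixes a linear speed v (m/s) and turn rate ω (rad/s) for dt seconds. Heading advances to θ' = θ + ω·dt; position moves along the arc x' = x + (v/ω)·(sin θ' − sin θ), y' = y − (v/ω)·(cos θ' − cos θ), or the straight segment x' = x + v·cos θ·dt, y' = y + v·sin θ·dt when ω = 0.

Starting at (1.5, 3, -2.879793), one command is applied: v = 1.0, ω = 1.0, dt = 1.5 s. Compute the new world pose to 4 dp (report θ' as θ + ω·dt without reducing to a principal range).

θ' = -2.8798 + 1.0·1.5 = -1.3798
R = v/ω = 1.0/1.0 = 1.0000
x' = 1.5 + 1.0000·(sin -1.3798 − sin -2.8798) = 0.7770
y' = 3 − 1.0000·(cos -1.3798 − cos -2.8798) = 1.8442

(0.7770, 1.8442, -1.3798)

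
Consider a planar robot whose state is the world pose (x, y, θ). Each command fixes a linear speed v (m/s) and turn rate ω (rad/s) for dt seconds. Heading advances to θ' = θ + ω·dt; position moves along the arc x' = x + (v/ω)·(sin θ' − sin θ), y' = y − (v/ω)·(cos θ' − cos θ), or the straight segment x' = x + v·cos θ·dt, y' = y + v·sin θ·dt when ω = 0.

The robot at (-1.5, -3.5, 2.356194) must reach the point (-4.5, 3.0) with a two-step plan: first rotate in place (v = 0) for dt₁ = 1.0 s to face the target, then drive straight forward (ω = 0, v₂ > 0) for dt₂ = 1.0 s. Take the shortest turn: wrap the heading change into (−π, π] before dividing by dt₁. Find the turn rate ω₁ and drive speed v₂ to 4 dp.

ω₁ = -0.3530, v₂ = 7.1589

heading to target = atan2(3−-3.5, -4.5−-1.5) = 2.0032
Δθ = wrap(2.0032 − 2.3562) = -0.3530; ω₁ = Δθ/dt₁ = -0.3530
distance = √((-4.5−-1.5)² + (3−-3.5)²) = 7.1589; v₂ = distance/dt₂ = 7.1589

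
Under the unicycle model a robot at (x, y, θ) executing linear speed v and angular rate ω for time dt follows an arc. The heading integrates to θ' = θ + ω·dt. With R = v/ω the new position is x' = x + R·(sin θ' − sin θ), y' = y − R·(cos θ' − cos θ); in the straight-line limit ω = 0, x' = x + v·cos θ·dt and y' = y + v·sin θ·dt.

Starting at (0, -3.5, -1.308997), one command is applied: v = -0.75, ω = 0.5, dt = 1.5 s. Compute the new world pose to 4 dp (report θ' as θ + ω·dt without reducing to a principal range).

θ' = -1.3090 + 0.5·1.5 = -0.5590
R = v/ω = -0.75/0.5 = -1.5000
x' = 0 + -1.5000·(sin -0.5590 − sin -1.3090) = -0.6534
y' = -3.5 − -1.5000·(cos -0.5590 − cos -1.3090) = -2.6165

(-0.6534, -2.6165, -0.5590)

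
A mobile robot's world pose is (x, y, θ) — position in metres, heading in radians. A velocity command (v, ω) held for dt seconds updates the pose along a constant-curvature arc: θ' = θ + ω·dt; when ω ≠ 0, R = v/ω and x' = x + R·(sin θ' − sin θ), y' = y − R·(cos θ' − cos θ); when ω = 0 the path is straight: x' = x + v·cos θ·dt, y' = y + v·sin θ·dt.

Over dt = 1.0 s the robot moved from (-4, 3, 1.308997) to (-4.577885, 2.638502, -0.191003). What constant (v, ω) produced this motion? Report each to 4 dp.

v = -0.7500, ω = -1.5000

Δθ = -0.191003 − 1.308997 = -1.500000
ω = Δθ/dt = -1.500000/1.0 = -1.5000
R = Δx/(sin θ' − sin θ) = 0.5000
v = R·ω = 0.5000·-1.5000 = -0.7500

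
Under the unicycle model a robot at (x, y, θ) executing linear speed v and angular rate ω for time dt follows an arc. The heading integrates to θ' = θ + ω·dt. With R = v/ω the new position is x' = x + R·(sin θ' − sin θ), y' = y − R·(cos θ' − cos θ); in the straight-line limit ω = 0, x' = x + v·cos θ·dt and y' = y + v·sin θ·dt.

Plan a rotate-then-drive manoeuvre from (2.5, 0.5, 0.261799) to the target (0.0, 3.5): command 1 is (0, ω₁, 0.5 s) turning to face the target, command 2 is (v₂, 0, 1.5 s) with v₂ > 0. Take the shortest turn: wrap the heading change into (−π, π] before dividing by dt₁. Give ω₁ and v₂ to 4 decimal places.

heading to target = atan2(3.5−0.5, 0−2.5) = 2.2655
Δθ = wrap(2.2655 − 0.2618) = 2.0037; ω₁ = Δθ/dt₁ = 4.0075
distance = √((0−2.5)² + (3.5−0.5)²) = 3.9051; v₂ = distance/dt₂ = 2.6034

ω₁ = 4.0075, v₂ = 2.6034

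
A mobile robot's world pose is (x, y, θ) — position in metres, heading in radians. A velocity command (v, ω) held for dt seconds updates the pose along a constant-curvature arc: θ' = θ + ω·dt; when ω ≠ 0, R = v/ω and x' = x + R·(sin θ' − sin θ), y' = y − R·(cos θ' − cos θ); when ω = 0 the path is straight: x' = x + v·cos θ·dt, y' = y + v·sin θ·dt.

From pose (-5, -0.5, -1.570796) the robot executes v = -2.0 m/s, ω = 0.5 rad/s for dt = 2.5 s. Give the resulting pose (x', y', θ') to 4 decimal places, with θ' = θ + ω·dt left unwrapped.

(-7.7387, 3.2959, -0.3208)

θ' = -1.5708 + 0.5·2.5 = -0.3208
R = v/ω = -2.0/0.5 = -4.0000
x' = -5 + -4.0000·(sin -0.3208 − sin -1.5708) = -7.7387
y' = -0.5 − -4.0000·(cos -0.3208 − cos -1.5708) = 3.2959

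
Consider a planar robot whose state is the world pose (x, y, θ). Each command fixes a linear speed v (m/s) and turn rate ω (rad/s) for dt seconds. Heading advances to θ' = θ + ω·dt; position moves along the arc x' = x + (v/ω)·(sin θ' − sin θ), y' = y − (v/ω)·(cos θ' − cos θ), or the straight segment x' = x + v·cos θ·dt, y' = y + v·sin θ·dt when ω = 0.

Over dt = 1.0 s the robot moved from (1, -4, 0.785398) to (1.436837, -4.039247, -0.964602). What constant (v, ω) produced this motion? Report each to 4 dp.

Δθ = -0.964602 − 0.785398 = -1.750000
ω = Δθ/dt = -1.750000/1.0 = -1.7500
R = Δx/(sin θ' − sin θ) = -0.2857
v = R·ω = -0.2857·-1.7500 = 0.5000

v = 0.5000, ω = -1.7500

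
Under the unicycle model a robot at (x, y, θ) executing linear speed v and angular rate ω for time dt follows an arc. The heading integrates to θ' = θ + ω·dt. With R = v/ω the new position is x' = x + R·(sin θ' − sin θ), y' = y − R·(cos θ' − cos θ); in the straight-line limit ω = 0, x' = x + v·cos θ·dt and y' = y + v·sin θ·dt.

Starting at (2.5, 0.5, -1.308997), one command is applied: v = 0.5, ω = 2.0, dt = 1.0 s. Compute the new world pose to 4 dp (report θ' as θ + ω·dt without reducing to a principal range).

(2.9008, 0.3721, 0.6910)

θ' = -1.3090 + 2.0·1.0 = 0.6910
R = v/ω = 0.5/2.0 = 0.2500
x' = 2.5 + 0.2500·(sin 0.6910 − sin -1.3090) = 2.9008
y' = 0.5 − 0.2500·(cos 0.6910 − cos -1.3090) = 0.3721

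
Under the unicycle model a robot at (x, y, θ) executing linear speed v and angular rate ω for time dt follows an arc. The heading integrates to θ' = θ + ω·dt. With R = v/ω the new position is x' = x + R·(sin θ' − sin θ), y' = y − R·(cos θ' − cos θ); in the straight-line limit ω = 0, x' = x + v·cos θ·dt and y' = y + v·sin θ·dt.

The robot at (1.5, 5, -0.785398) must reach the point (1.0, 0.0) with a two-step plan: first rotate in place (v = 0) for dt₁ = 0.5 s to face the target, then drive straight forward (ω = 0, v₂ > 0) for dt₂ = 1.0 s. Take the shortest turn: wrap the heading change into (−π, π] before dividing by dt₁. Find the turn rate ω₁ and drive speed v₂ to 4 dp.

heading to target = atan2(0−5, 1−1.5) = -1.6705
Δθ = wrap(-1.6705 − -0.7854) = -0.8851; ω₁ = Δθ/dt₁ = -1.7701
distance = √((1−1.5)² + (0−5)²) = 5.0249; v₂ = distance/dt₂ = 5.0249

ω₁ = -1.7701, v₂ = 5.0249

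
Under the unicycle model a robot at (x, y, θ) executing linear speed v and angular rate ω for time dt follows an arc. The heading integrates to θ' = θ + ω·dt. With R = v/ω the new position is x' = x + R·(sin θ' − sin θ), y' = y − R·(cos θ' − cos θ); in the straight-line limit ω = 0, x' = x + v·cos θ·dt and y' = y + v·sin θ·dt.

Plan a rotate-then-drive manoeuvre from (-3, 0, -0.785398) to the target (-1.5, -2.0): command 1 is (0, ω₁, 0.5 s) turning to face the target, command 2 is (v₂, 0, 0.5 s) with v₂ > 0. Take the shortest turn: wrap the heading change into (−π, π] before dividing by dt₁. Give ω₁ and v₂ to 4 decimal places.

ω₁ = -0.2838, v₂ = 5.0000

heading to target = atan2(-2−0, -1.5−-3) = -0.9273
Δθ = wrap(-0.9273 − -0.7854) = -0.1419; ω₁ = Δθ/dt₁ = -0.2838
distance = √((-1.5−-3)² + (-2−0)²) = 2.5000; v₂ = distance/dt₂ = 5.0000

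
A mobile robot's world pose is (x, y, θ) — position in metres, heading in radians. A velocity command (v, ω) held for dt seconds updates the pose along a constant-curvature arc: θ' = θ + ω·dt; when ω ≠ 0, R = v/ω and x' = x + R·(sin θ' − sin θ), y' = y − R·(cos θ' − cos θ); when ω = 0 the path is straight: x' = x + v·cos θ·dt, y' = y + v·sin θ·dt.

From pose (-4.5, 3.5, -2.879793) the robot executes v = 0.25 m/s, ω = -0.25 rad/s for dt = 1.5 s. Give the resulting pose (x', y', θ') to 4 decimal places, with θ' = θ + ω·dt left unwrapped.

(-4.8718, 3.4723, -3.2548)

θ' = -2.8798 + -0.25·1.5 = -3.2548
R = v/ω = 0.25/-0.25 = -1.0000
x' = -4.5 + -1.0000·(sin -3.2548 − sin -2.8798) = -4.8718
y' = 3.5 − -1.0000·(cos -3.2548 − cos -2.8798) = 3.4723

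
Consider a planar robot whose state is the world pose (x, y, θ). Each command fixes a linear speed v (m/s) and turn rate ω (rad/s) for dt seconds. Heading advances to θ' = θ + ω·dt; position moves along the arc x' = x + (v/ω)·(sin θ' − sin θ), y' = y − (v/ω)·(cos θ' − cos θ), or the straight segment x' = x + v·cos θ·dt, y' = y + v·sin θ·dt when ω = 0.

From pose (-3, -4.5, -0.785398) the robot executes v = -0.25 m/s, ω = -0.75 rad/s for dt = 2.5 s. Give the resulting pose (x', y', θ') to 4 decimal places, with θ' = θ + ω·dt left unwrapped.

(-2.9186, -3.9688, -2.6604)

θ' = -0.7854 + -0.75·2.5 = -2.6604
R = v/ω = -0.25/-0.75 = 0.3333
x' = -3 + 0.3333·(sin -2.6604 − sin -0.7854) = -2.9186
y' = -4.5 − 0.3333·(cos -2.6604 − cos -0.7854) = -3.9688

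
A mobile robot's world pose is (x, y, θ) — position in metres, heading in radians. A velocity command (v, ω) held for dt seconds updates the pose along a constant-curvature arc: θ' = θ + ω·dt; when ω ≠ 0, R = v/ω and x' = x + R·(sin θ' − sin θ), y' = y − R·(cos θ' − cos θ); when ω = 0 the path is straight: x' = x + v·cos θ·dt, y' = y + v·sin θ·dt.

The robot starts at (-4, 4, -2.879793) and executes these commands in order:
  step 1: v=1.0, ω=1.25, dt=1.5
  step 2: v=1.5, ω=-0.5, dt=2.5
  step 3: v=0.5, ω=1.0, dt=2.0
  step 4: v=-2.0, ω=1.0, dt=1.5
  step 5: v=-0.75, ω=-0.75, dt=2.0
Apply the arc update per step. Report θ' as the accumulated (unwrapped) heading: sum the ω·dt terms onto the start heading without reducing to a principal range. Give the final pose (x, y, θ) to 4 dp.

(-8.0122, -3.4496, -0.2548)

step 1: θ'=-1.0048 (R=0.8000) → pose (-4.4682, 2.7982, -1.0048)
step 2: θ'=-2.2548 (R=-3.0000) → pose (-4.6752, -0.7062, -2.2548)
step 3: θ'=-0.2548 (R=0.5000) → pose (-4.4137, -1.5060, -0.2548)
step 4: θ'=1.2452 (R=-2.0000) → pose (-6.8127, -2.8017, 1.2452)
step 5: θ'=-0.2548 (R=1.0000) → pose (-8.0122, -3.4496, -0.2548)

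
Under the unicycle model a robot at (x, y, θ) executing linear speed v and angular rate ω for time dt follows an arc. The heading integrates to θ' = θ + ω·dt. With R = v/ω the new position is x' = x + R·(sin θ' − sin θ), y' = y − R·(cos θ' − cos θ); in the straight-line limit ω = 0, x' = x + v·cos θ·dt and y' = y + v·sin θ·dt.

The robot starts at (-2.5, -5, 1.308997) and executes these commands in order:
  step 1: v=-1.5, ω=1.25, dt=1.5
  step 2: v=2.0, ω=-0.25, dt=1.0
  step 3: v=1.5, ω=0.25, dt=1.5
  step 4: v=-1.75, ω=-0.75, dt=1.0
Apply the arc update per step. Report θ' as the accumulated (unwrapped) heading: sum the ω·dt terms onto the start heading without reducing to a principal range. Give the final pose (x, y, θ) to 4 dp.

(-3.8418, -6.6523, 2.5590)

step 1: θ'=3.1840 (R=-1.2000) → pose (-1.2900, -6.5095, 3.1840)
step 2: θ'=2.9340 (R=-8.0000) → pose (-3.2780, -6.3449, 2.9340)
step 3: θ'=3.3090 (R=6.0000) → pose (-5.5144, -6.3000, 3.3090)
step 4: θ'=2.5590 (R=2.3333) → pose (-3.8418, -6.6523, 2.5590)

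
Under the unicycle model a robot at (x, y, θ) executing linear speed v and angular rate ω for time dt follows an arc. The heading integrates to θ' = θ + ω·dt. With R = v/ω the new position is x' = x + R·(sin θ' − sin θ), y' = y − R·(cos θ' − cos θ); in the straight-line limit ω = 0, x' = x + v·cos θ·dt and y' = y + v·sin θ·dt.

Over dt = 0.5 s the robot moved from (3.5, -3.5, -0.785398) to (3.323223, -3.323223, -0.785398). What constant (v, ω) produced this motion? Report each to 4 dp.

v = -0.5000, ω = 0.0000

Δθ = -0.785398 − -0.785398 = 0.000000
ω = Δθ/dt = 0.000000/0.5 = 0.0000
ω = 0 → v = (Δx·cos θ + Δy·sin θ)/dt = -0.5000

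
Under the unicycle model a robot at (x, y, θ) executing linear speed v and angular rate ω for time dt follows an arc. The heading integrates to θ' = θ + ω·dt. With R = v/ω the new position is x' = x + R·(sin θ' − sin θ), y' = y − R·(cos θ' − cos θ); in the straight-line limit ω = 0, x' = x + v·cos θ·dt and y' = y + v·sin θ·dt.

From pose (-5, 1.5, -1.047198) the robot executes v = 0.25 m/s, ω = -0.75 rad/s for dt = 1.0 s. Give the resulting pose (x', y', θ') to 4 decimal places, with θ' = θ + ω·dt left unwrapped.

θ' = -1.0472 + -0.75·1.0 = -1.7972
R = v/ω = 0.25/-0.75 = -0.3333
x' = -5 + -0.3333·(sin -1.7972 − sin -1.0472) = -4.9638
y' = 1.5 − -0.3333·(cos -1.7972 − cos -1.0472) = 1.2585

(-4.9638, 1.2585, -1.7972)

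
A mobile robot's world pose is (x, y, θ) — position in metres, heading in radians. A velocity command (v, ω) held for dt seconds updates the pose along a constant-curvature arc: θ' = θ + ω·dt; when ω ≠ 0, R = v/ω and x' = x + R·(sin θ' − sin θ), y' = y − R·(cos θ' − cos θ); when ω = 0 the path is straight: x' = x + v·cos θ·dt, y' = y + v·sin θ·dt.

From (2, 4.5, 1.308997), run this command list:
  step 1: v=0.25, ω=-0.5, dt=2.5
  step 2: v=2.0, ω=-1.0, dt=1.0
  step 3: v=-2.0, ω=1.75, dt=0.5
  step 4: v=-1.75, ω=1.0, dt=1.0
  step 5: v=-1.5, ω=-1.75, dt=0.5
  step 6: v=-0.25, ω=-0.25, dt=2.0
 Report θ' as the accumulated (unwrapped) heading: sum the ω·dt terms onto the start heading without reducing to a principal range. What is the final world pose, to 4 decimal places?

(0.6926, 3.5608, -0.4410)

step 1: θ'=0.0590 (R=-0.5000) → pose (2.4535, 4.8697, 0.0590)
step 2: θ'=-0.9410 (R=-2.0000) → pose (4.1877, 4.0512, -0.9410)
step 3: θ'=-0.0660 (R=-1.1429) → pose (3.3395, 4.5184, -0.0660)
step 4: θ'=0.9340 (R=-1.7500) → pose (1.8171, 3.8128, 0.9340)
step 5: θ'=0.0590 (R=0.8571) → pose (1.1785, 3.4668, 0.0590)
step 6: θ'=-0.4410 (R=1.0000) → pose (0.6926, 3.5608, -0.4410)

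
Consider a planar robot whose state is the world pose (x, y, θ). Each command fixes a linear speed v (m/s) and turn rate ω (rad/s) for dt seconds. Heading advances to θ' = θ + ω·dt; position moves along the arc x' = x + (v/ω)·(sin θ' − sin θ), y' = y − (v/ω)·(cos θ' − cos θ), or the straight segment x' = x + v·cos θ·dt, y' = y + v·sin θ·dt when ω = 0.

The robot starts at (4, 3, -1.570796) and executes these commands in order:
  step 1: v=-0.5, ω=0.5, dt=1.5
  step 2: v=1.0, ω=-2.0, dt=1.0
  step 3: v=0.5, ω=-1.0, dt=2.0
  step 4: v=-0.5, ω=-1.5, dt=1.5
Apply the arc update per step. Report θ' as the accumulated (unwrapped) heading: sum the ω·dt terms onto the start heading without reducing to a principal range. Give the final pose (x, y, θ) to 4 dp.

(2.3012, 3.1958, -7.0708)

step 1: θ'=-0.8208 (R=-1.0000) → pose (3.7317, 3.6816, -0.8208)
step 2: θ'=-2.8208 (R=-0.5000) → pose (3.5235, 2.8663, -2.8208)
step 3: θ'=-4.8208 (R=-0.5000) → pose (2.8688, 3.3949, -4.8208)
step 4: θ'=-7.0708 (R=0.3333) → pose (2.3012, 3.1958, -7.0708)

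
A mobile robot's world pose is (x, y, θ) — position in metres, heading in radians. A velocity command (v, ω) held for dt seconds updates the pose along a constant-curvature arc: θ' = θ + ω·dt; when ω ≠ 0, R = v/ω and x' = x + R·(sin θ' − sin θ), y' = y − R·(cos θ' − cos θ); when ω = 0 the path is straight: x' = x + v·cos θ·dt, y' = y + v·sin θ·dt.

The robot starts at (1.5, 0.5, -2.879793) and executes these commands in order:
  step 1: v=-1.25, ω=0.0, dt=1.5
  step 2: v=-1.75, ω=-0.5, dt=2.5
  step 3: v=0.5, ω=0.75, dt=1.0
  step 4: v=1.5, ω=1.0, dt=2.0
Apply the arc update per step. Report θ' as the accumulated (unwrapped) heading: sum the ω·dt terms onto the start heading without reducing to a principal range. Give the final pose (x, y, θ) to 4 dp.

step 1: θ'=-2.8798 (straight) → pose (3.3111, 0.9853, -2.8798)
step 2: θ'=-4.1298 (R=3.5000) → pose (7.1396, -0.4698, -4.1298)
step 3: θ'=-3.3798 (R=0.6667) → pose (6.7402, -0.1887, -3.3798)
step 4: θ'=-1.3798 (R=1.5000) → pose (4.9136, -1.9311, -1.3798)

(4.9136, -1.9311, -1.3798)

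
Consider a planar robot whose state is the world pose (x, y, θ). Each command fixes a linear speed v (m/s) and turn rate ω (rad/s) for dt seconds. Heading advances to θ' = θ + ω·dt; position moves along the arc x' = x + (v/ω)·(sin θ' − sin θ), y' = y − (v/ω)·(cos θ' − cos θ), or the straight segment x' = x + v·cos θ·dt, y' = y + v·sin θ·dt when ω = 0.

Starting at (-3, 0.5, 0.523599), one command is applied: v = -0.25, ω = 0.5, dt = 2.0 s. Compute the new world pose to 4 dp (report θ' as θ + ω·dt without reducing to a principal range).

(-3.2494, 0.0906, 1.5236)

θ' = 0.5236 + 0.5·2.0 = 1.5236
R = v/ω = -0.25/0.5 = -0.5000
x' = -3 + -0.5000·(sin 1.5236 − sin 0.5236) = -3.2494
y' = 0.5 − -0.5000·(cos 1.5236 − cos 0.5236) = 0.0906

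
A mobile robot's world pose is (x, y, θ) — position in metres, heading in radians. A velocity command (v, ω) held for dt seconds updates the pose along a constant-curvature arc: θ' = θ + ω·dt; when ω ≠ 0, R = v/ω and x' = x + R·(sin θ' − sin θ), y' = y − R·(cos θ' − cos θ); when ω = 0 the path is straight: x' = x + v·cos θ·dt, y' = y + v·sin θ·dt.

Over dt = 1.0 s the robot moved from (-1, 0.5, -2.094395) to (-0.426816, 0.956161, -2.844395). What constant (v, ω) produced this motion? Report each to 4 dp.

v = -0.7500, ω = -0.7500

Δθ = -2.844395 − -2.094395 = -0.750000
ω = Δθ/dt = -0.750000/1.0 = -0.7500
R = Δx/(sin θ' − sin θ) = 1.0000
v = R·ω = 1.0000·-0.7500 = -0.7500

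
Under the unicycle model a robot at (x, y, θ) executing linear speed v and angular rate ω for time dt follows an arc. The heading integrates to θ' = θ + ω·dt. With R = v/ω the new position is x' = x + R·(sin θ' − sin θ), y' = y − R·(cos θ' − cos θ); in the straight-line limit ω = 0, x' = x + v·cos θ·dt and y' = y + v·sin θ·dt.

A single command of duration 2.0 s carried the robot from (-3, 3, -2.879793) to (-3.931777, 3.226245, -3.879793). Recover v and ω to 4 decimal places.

Δθ = -3.879793 − -2.879793 = -1.000000
ω = Δθ/dt = -1.000000/2.0 = -0.5000
R = Δx/(sin θ' − sin θ) = -1.0000
v = R·ω = -1.0000·-0.5000 = 0.5000

v = 0.5000, ω = -0.5000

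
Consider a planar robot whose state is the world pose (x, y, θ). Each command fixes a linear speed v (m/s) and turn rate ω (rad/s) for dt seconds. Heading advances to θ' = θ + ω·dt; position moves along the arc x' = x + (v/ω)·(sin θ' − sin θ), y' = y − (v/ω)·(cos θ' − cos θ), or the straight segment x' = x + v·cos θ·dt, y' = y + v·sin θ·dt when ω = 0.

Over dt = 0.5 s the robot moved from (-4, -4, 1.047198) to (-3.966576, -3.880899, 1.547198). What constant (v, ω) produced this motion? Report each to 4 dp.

v = 0.2500, ω = 1.0000

Δθ = 1.547198 − 1.047198 = 0.500000
ω = Δθ/dt = 0.500000/0.5 = 1.0000
R = −Δy/(cos θ' − cos θ) = 0.2500
v = R·ω = 0.2500·1.0000 = 0.2500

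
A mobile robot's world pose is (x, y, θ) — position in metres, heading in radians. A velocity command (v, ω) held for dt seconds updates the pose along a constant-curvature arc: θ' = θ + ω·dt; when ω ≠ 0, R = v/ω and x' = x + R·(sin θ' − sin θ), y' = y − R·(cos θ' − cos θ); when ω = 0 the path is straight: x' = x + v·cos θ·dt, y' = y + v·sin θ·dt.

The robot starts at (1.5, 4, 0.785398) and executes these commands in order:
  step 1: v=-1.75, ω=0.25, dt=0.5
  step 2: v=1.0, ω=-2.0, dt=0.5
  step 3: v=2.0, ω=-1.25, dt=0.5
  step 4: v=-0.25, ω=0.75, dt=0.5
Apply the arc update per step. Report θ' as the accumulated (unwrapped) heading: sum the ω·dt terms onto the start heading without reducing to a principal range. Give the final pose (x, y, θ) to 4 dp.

step 1: θ'=0.9104 (R=-7.0000) → pose (0.9215, 3.3443, 0.9104)
step 2: θ'=-0.0896 (R=-0.5000) → pose (1.3611, 3.5356, -0.0896)
step 3: θ'=-0.7146 (R=-1.6000) → pose (2.2665, 3.1505, -0.7146)
step 4: θ'=-0.3396 (R=-0.3333) → pose (2.1591, 3.2130, -0.3396)

(2.1591, 3.2130, -0.3396)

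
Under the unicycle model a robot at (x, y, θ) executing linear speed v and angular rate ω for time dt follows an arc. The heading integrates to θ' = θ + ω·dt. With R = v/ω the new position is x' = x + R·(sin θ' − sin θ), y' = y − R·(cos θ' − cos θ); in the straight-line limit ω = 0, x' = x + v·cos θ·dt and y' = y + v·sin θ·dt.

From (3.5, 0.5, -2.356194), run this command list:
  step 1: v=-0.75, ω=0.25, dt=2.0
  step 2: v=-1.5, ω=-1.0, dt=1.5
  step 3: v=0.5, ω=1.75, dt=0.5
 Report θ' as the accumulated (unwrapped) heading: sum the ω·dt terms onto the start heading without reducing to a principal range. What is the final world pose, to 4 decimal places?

(5.7800, 2.7665, -2.4812)

step 1: θ'=-1.8562 (R=-3.0000) → pose (4.2573, 1.7767, -1.8562)
step 2: θ'=-3.3562 (R=1.5000) → pose (6.0161, 2.8200, -3.3562)
step 3: θ'=-2.4812 (R=0.2857) → pose (5.7800, 2.7665, -2.4812)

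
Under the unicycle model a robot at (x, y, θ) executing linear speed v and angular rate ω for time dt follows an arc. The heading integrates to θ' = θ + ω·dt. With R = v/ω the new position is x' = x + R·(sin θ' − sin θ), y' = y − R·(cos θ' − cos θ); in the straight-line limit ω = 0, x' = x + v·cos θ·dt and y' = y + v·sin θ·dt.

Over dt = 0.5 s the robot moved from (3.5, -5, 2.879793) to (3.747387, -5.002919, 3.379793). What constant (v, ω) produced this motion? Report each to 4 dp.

Δθ = 3.379793 − 2.879793 = 0.500000
ω = Δθ/dt = 0.500000/0.5 = 1.0000
R = Δx/(sin θ' − sin θ) = -0.5000
v = R·ω = -0.5000·1.0000 = -0.5000

v = -0.5000, ω = 1.0000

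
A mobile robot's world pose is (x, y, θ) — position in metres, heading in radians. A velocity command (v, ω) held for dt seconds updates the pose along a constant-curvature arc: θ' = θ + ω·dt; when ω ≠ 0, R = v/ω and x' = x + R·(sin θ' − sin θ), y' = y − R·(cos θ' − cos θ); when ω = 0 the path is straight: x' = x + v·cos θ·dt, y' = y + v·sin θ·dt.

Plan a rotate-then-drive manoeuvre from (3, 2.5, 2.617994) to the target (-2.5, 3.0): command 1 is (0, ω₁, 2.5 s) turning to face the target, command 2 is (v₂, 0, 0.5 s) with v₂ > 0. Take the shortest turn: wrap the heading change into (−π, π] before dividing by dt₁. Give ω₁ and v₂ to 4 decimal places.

ω₁ = 0.1732, v₂ = 11.0454

heading to target = atan2(3−2.5, -2.5−3) = 3.0509
Δθ = wrap(3.0509 − 2.6180) = 0.4329; ω₁ = Δθ/dt₁ = 0.1732
distance = √((-2.5−3)² + (3−2.5)²) = 5.5227; v₂ = distance/dt₂ = 11.0454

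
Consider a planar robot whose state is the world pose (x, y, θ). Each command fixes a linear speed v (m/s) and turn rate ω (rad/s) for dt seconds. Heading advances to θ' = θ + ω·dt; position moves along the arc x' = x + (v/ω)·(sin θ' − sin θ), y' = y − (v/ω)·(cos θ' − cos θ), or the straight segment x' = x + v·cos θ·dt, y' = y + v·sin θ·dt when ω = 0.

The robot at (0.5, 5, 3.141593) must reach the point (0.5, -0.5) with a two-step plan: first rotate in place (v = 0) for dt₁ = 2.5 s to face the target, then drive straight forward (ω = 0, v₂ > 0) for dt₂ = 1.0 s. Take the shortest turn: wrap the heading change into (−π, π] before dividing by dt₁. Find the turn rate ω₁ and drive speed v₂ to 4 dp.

ω₁ = 0.6283, v₂ = 5.5000

heading to target = atan2(-0.5−5, 0.5−0.5) = -1.5708
Δθ = wrap(-1.5708 − 3.1416) = 1.5708; ω₁ = Δθ/dt₁ = 0.6283
distance = √((0.5−0.5)² + (-0.5−5)²) = 5.5000; v₂ = distance/dt₂ = 5.5000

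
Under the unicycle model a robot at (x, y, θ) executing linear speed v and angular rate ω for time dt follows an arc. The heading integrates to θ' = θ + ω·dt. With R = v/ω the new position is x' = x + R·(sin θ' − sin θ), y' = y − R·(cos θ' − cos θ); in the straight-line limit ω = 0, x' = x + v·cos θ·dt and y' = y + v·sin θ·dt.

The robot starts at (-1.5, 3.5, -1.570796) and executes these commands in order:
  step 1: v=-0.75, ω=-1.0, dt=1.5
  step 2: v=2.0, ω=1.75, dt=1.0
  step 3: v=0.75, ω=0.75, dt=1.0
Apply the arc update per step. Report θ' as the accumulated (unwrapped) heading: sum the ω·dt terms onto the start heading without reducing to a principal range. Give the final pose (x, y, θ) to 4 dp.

(-1.4009, 2.2313, -0.5708)

step 1: θ'=-3.0708 (R=0.7500) → pose (-0.8031, 4.2481, -3.0708)
step 2: θ'=-1.3208 (R=1.1429) → pose (-1.8295, 2.8254, -1.3208)
step 3: θ'=-0.5708 (R=1.0000) → pose (-1.4009, 2.2313, -0.5708)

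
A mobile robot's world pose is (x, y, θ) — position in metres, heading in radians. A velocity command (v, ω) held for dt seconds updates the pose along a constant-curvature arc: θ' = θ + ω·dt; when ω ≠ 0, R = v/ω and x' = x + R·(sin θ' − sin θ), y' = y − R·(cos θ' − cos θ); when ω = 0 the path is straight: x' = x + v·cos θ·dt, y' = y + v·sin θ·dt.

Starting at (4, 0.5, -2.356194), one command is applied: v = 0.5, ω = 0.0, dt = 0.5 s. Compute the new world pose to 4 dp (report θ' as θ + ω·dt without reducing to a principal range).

θ' = -2.3562 + 0.0·0.5 = -2.3562
ω = 0 → straight: x' = 4 + 0.5·cos(-2.3562)·0.5 = 3.8232
y' = 0.5 + 0.5·sin(-2.3562)·0.5 = 0.3232

(3.8232, 0.3232, -2.3562)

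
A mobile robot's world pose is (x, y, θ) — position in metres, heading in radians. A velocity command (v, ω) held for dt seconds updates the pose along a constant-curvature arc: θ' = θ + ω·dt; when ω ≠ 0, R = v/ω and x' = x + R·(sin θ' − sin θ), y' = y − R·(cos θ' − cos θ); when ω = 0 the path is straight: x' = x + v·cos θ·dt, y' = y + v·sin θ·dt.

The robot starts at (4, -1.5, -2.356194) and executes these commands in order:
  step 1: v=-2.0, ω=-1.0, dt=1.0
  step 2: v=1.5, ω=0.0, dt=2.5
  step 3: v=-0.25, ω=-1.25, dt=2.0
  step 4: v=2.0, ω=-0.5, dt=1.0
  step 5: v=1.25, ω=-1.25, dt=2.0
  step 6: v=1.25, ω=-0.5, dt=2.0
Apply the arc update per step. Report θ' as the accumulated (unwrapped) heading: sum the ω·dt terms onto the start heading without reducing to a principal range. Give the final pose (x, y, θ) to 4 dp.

step 1: θ'=-3.3562 (R=2.0000) → pose (5.8401, -0.9601, -3.3562)
step 2: θ'=-3.3562 (straight) → pose (2.1761, -0.1615, -3.3562)
step 3: θ'=-5.8562 (R=0.2000) → pose (2.2164, -0.5390, -5.8562)
step 4: θ'=-6.3562 (R=-4.0000) → pose (4.1647, -0.1905, -6.3562)
step 5: θ'=-8.8562 (R=-1.0000) → pose (4.6302, -2.0305, -8.8562)
step 6: θ'=-9.8562 (R=-2.5000) → pose (2.2387, -2.1947, -9.8562)

(2.2387, -2.1947, -9.8562)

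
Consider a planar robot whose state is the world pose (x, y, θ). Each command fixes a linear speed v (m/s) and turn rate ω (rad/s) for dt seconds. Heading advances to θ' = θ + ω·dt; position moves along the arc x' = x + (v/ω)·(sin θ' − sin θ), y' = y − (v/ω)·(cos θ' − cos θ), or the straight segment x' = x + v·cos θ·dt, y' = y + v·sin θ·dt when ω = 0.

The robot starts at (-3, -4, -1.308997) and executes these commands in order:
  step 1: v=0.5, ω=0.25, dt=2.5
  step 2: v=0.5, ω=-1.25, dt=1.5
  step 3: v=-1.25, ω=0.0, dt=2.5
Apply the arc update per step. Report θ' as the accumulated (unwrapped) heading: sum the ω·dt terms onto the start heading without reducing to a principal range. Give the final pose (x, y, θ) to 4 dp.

(0.2449, -3.9572, -2.5590)

step 1: θ'=-0.6840 (R=2.0000) → pose (-2.3319, -5.0325, -0.6840)
step 2: θ'=-2.5590 (R=-0.4000) → pose (-2.3646, -5.6765, -2.5590)
step 3: θ'=-2.5590 (straight) → pose (0.2449, -3.9572, -2.5590)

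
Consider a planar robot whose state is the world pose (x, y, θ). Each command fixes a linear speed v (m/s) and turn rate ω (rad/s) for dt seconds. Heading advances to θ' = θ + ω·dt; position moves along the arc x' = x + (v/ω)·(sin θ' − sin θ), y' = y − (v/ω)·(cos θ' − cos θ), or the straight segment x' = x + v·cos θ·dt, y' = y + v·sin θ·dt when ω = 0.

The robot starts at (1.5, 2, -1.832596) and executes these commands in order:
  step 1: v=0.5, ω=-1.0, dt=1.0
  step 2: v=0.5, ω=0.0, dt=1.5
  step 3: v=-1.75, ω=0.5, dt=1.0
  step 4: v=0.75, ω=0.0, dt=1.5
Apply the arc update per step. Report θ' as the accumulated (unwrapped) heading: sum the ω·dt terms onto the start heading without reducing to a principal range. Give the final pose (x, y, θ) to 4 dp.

step 1: θ'=-2.8326 (R=-0.5000) → pose (1.1691, 1.6531, -2.8326)
step 2: θ'=-2.8326 (straight) → pose (0.4546, 1.4250, -2.8326)
step 3: θ'=-2.3326 (R=-3.5000) → pose (1.9228, 2.3435, -2.3326)
step 4: θ'=-2.3326 (straight) → pose (1.1463, 1.5294, -2.3326)

(1.1463, 1.5294, -2.3326)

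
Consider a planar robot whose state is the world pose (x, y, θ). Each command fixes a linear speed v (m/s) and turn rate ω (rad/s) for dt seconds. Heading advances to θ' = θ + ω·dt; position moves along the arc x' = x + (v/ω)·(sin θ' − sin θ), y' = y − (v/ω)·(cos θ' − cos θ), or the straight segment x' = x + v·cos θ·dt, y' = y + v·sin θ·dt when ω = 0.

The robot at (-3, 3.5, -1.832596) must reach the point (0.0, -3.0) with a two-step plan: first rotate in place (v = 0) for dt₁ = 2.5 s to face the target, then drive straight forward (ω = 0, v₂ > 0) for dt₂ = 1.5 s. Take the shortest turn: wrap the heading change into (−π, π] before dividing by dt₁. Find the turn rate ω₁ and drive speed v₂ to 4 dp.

heading to target = atan2(-3−3.5, 0−-3) = -1.1384
Δθ = wrap(-1.1384 − -1.8326) = 0.6942; ω₁ = Δθ/dt₁ = 0.2777
distance = √((0−-3)² + (-3−3.5)²) = 7.1589; v₂ = distance/dt₂ = 4.7726

ω₁ = 0.2777, v₂ = 4.7726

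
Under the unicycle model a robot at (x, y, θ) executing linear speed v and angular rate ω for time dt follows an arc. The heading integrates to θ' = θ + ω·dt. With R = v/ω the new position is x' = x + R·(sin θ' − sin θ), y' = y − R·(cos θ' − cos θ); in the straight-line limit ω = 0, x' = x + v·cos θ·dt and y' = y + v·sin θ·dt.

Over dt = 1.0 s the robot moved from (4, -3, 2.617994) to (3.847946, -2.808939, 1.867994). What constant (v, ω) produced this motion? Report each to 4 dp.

Δθ = 1.867994 − 2.617994 = -0.750000
ω = Δθ/dt = -0.750000/1.0 = -0.7500
R = −Δy/(cos θ' − cos θ) = -0.3333
v = R·ω = -0.3333·-0.7500 = 0.2500

v = 0.2500, ω = -0.7500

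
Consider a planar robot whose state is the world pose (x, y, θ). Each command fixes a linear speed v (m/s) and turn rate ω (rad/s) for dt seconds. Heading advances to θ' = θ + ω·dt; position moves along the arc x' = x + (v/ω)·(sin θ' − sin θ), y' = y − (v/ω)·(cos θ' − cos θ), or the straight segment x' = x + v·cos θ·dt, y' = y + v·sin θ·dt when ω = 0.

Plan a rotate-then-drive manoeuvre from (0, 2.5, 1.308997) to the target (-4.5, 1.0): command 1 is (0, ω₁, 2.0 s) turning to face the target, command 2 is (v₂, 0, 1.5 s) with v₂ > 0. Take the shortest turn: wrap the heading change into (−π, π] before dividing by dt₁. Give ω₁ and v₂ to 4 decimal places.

heading to target = atan2(1−2.5, -4.5−0) = -2.8198
Δθ = wrap(-2.8198 − 1.3090) = 2.1543; ω₁ = Δθ/dt₁ = 1.0772
distance = √((-4.5−0)² + (1−2.5)²) = 4.7434; v₂ = distance/dt₂ = 3.1623

ω₁ = 1.0772, v₂ = 3.1623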